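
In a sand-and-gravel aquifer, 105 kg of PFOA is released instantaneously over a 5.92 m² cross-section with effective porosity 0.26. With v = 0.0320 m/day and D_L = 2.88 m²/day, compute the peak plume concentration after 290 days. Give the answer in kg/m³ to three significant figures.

0.666 kg/m³

The peak of an instantaneous 1D plume sits at x = vt; there the Gaussian factor is 1 and C_max = M/(n_e·A·√(4πDt)), where n_e·A is the pore area the mass is dissolved in.
√(4πDt) = √(4π × 2.88 × 290) = 102.4 m, so C_max = 105/(0.26 × 5.92 × 102.4) = 0.666 kg/m³.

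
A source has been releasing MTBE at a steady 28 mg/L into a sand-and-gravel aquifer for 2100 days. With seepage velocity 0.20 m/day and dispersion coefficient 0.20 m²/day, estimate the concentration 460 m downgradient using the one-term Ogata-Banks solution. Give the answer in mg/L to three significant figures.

For a continuous step input, C/C₀ ≈ ½·erfc((x−vt)/(2√(Dt))).
vt = 0.20 × 2100 = 420 m and 2√(Dt) = 2√(0.20 × 2100) = 40.99 m.
Argument (x−vt)/(2√(Dt)) = (460 − 420)/40.99 = 0.9758; ½·erfc(0.9758) = 0.08379.
C = 28 × 0.08379 = 2.35 mg/L.

2.35 mg/L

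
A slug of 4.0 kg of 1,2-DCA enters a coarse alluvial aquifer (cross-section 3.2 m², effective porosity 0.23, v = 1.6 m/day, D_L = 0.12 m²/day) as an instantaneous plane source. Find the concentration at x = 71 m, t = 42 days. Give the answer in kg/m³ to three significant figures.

For an instantaneous plane source, C(x,t) = M/(n_e·A·√(4πDt)) · exp(−(x−vt)²/(4Dt)), with n_e·A the pore (flow) area.
Plume center vt = 1.6 × 42 = 67.2 m, so the well at 71 m is 3.8 m downgradient of the peak.
√(4πDt) = 7.958 m, giving peak height M/(n_e·A·√(4πDt)) = 4.0/(0.23 × 3.2 × 7.958) = 0.6829 kg/m³.
(x−vt)²/(4Dt) = (3.8)²/(4 × 0.12 × 42) = 0.7163; exp(−0.7163) = 0.4886.
C = 0.6829 × 0.4886 = 0.334 kg/m³.

0.334 kg/m³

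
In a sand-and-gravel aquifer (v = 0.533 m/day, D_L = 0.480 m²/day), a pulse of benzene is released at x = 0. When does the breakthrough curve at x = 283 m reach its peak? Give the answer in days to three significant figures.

For the 1D instantaneous-source solution, setting ∂C/∂t = 0 at fixed x gives v²t² + 2Dt − x² = 0, so t = (√(D² + v²x²) − D)/v².
√(D² + v²x²) = √(0.480² + 0.533² × 283²) = 150.8; v² = 0.284089.
t = (150.8 − 0.480)/0.284089 = 529 days (vs. the pure-advection estimate x/v = 531 d).

529 days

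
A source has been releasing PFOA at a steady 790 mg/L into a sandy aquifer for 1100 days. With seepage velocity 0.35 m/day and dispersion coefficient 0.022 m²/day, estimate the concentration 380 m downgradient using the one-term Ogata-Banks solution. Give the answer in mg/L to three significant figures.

For a continuous step input, C/C₀ ≈ ½·erfc((x−vt)/(2√(Dt))).
vt = 0.35 × 1100 = 385 m and 2√(Dt) = 2√(0.022 × 1100) = 9.839 m.
Argument (x−vt)/(2√(Dt)) = (380 − 385)/9.839 = -0.5082; ½·erfc(-0.5082) = 0.7638.
C = 790 × 0.7638 = 603 mg/L.

603 mg/L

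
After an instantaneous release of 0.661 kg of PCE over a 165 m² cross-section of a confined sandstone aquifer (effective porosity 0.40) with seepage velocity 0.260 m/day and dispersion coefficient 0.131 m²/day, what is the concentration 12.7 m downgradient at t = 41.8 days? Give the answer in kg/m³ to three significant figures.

0.00104 kg/m³

For an instantaneous plane source, C(x,t) = M/(n_e·A·√(4πDt)) · exp(−(x−vt)²/(4Dt)), with n_e·A the pore (flow) area.
Plume center vt = 0.260 × 41.8 = 10.868 m, so the well at 12.7 m is 1.832 m downgradient of the peak.
√(4πDt) = 8.295 m, giving peak height M/(n_e·A·√(4πDt)) = 0.661/(0.40 × 165 × 8.295) = 0.001207 kg/m³.
(x−vt)²/(4Dt) = (1.832)²/(4 × 0.131 × 41.8) = 0.1532; exp(−0.1532) = 0.8580.
C = 0.001207 × 0.8580 = 0.00104 kg/m³.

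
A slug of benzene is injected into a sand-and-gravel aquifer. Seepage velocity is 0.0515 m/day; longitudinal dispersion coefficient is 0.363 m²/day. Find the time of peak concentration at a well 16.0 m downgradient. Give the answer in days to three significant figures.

For the 1D instantaneous-source solution, setting ∂C/∂t = 0 at fixed x gives v²t² + 2Dt − x² = 0, so t = (√(D² + v²x²) − D)/v².
√(D² + v²x²) = √(0.363² + 0.0515² × 16.0²) = 0.9004; v² = 0.00265225.
t = (0.9004 − 0.363)/0.00265225 = 203 days (vs. the pure-advection estimate x/v = 311 d).

203 days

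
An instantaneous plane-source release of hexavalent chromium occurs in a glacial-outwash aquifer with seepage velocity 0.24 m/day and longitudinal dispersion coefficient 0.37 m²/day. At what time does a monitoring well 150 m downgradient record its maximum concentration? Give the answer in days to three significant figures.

619 days

For the 1D instantaneous-source solution, setting ∂C/∂t = 0 at fixed x gives v²t² + 2Dt − x² = 0, so t = (√(D² + v²x²) − D)/v².
√(D² + v²x²) = √(0.37² + 0.24² × 150²) = 36.00; v² = 0.0576.
t = (36.00 − 0.37)/0.0576 = 619 days (vs. the pure-advection estimate x/v = 625 d).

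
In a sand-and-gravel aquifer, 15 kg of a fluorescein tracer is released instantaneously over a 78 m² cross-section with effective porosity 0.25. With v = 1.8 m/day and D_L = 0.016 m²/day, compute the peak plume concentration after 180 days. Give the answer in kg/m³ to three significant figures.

0.128 kg/m³

The peak of an instantaneous 1D plume sits at x = vt; there the Gaussian factor is 1 and C_max = M/(n_e·A·√(4πDt)), where n_e·A is the pore area the mass is dissolved in.
√(4πDt) = √(4π × 0.016 × 180) = 6.016 m, so C_max = 15/(0.25 × 78 × 6.016) = 0.128 kg/m³.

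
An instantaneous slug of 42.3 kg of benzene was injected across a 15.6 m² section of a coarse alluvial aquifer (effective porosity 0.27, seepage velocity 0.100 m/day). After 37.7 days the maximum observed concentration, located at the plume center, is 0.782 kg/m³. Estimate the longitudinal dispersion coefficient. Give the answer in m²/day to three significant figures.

0.348 m²/day

At the plume center C_max = M/(n_e·A·√(4πDt)), so D = M²/(4πt·(n_e·A·C_max)²).
n_e·A·C_max = 0.27 × 15.6 × 0.782 = 3.294 kg/m.
D = 42.3²/(4π × 37.7 × 3.294²) = 0.348 m²/day.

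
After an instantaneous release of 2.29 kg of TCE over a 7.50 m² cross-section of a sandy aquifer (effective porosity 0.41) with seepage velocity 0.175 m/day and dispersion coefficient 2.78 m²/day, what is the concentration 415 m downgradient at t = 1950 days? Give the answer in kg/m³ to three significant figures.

For an instantaneous plane source, C(x,t) = M/(n_e·A·√(4πDt)) · exp(−(x−vt)²/(4Dt)), with n_e·A the pore (flow) area.
Plume center vt = 0.175 × 1950 = 341.25 m, so the well at 415 m is 73.75 m downgradient of the peak.
√(4πDt) = 261.0 m, giving peak height M/(n_e·A·√(4πDt)) = 2.29/(0.41 × 7.50 × 261.0) = 0.002853 kg/m³.
(x−vt)²/(4Dt) = (73.75)²/(4 × 2.78 × 1950) = 0.2508; exp(−0.2508) = 0.7782.
C = 0.002853 × 0.7782 = 0.00222 kg/m³.

0.00222 kg/m³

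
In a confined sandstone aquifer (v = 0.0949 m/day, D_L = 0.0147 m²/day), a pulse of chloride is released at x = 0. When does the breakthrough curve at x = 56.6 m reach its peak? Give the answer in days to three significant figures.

For the 1D instantaneous-source solution, setting ∂C/∂t = 0 at fixed x gives v²t² + 2Dt − x² = 0, so t = (√(D² + v²x²) − D)/v².
√(D² + v²x²) = √(0.0147² + 0.0949² × 56.6²) = 5.371; v² = 0.00900601.
t = (5.371 − 0.0147)/0.00900601 = 595 days (vs. the pure-advection estimate x/v = 596 d).

595 days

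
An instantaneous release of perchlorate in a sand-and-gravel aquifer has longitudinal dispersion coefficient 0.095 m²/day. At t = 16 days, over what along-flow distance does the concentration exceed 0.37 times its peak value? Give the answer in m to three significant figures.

The plume is Gaussian with σ = √(2Dt) = √(2 × 0.095 × 16) = 1.744 m.
C/C_peak = exp(−Δx²/(2σ²)) = 0.37 ⇒ Δx = σ·√(−2 ln 0.37) = 1.744 × 1.410 = 2.459 m.
Width = 2Δx = 4.92 m.

4.92 m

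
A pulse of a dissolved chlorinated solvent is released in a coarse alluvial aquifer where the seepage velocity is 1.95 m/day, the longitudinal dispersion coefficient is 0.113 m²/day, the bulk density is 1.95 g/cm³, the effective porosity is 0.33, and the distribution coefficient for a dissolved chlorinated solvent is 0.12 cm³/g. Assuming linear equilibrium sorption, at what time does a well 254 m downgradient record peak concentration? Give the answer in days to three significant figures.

223 days

Retardation factor R = 1 + ρ_b·K_d/n = 1 + 1.95 × 0.12/0.33 = 1.709.
Sorption retards both mechanisms: v_R = v/R = 1.141 m/day, D_R = D/R = 0.06612 m²/day.
Peak time from v_R²t² + 2D_R t − x² = 0: t = (√(D_R² + v_R²x²) − D_R)/v_R².
√(D_R² + v_R²x²) = √(0.06612² + 1.141² × 254²) = 289.8; v_R² = 1.302.
t = (289.8 − 0.06612)/1.302 = 223 days.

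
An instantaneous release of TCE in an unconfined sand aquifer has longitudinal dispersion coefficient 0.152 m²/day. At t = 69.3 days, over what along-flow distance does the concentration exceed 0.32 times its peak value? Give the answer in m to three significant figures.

The plume is Gaussian with σ = √(2Dt) = √(2 × 0.152 × 69.3) = 4.590 m.
C/C_peak = exp(−Δx²/(2σ²)) = 0.32 ⇒ Δx = σ·√(−2 ln 0.32) = 4.590 × 1.510 = 6.931 m.
Width = 2Δx = 13.9 m.

13.9 m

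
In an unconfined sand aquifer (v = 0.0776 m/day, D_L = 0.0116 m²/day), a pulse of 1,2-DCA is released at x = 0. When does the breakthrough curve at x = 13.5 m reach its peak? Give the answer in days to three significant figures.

For the 1D instantaneous-source solution, setting ∂C/∂t = 0 at fixed x gives v²t² + 2Dt − x² = 0, so t = (√(D² + v²x²) − D)/v².
√(D² + v²x²) = √(0.0116² + 0.0776² × 13.5²) = 1.048; v² = 0.00602176.
t = (1.048 − 0.0116)/0.00602176 = 172 days (vs. the pure-advection estimate x/v = 174 d).

172 days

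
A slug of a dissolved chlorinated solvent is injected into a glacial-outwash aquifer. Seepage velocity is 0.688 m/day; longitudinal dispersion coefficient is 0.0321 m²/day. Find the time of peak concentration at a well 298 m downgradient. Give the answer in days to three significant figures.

For the 1D instantaneous-source solution, setting ∂C/∂t = 0 at fixed x gives v²t² + 2Dt − x² = 0, so t = (√(D² + v²x²) − D)/v².
√(D² + v²x²) = √(0.0321² + 0.688² × 298²) = 205.0; v² = 0.473344.
t = (205.0 − 0.0321)/0.473344 = 433 days (vs. the pure-advection estimate x/v = 433 d).

433 days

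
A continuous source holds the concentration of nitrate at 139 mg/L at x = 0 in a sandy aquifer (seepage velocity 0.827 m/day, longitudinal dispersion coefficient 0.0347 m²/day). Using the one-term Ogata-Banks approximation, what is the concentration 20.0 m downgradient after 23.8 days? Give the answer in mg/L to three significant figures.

55.9 mg/L

For a continuous step input, C/C₀ ≈ ½·erfc((x−vt)/(2√(Dt))).
vt = 0.827 × 23.8 = 19.6826 m and 2√(Dt) = 2√(0.0347 × 23.8) = 1.818 m.
Argument (x−vt)/(2√(Dt)) = (20.0 − 19.6826)/1.818 = 0.1746; ½·erfc(0.1746) = 0.4025.
C = 139 × 0.4025 = 55.9 mg/L.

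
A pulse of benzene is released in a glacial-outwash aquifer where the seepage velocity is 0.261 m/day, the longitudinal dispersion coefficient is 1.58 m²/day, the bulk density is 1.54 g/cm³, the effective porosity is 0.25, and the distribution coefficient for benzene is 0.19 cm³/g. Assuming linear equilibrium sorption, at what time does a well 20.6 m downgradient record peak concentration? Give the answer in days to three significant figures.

128 days

Retardation factor R = 1 + ρ_b·K_d/n = 1 + 1.54 × 0.19/0.25 = 2.170.
Sorption retards both mechanisms: v_R = v/R = 0.1203 m/day, D_R = D/R = 0.7281 m²/day.
Peak time from v_R²t² + 2D_R t − x² = 0: t = (√(D_R² + v_R²x²) − D_R)/v_R².
√(D_R² + v_R²x²) = √(0.7281² + 0.1203² × 20.6²) = 2.583; v_R² = 0.01447.
t = (2.583 − 0.7281)/0.01447 = 128 days.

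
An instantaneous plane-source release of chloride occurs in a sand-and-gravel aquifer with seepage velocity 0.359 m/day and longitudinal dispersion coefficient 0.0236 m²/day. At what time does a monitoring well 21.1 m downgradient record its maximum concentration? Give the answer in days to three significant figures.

58.6 days

For the 1D instantaneous-source solution, setting ∂C/∂t = 0 at fixed x gives v²t² + 2Dt − x² = 0, so t = (√(D² + v²x²) − D)/v².
√(D² + v²x²) = √(0.0236² + 0.359² × 21.1²) = 7.575; v² = 0.128881.
t = (7.575 − 0.0236)/0.128881 = 58.6 days (vs. the pure-advection estimate x/v = 58.8 d).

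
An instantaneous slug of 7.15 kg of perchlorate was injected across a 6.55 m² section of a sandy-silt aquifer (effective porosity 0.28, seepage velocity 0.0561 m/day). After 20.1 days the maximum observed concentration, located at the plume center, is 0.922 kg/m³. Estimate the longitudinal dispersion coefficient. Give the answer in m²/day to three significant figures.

At the plume center C_max = M/(n_e·A·√(4πDt)), so D = M²/(4πt·(n_e·A·C_max)²).
n_e·A·C_max = 0.28 × 6.55 × 0.922 = 1.691 kg/m.
D = 7.15²/(4π × 20.1 × 1.691²) = 0.0708 m²/day.

0.0708 m²/day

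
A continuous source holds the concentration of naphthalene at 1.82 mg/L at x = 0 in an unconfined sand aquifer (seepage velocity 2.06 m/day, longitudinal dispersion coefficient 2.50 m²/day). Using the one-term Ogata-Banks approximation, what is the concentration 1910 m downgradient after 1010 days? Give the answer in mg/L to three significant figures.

For a continuous step input, C/C₀ ≈ ½·erfc((x−vt)/(2√(Dt))).
vt = 2.06 × 1010 = 2080.6 m and 2√(Dt) = 2√(2.50 × 1010) = 100.5 m.
Argument (x−vt)/(2√(Dt)) = (1910 − 2080.6)/100.5 = -1.698; ½·erfc(-1.698) = 0.9918.
C = 1.82 × 0.9918 = 1.81 mg/L.

1.81 mg/L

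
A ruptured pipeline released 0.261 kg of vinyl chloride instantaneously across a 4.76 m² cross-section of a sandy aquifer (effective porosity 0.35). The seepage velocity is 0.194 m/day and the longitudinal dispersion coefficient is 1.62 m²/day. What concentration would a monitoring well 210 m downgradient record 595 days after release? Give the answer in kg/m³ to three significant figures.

0.000140 kg/m³

For an instantaneous plane source, C(x,t) = M/(n_e·A·√(4πDt)) · exp(−(x−vt)²/(4Dt)), with n_e·A the pore (flow) area.
Plume center vt = 0.194 × 595 = 115.43 m, so the well at 210 m is 94.57 m downgradient of the peak.
√(4πDt) = 110.1 m, giving peak height M/(n_e·A·√(4πDt)) = 0.261/(0.35 × 4.76 × 110.1) = 0.001423 kg/m³.
(x−vt)²/(4Dt) = (94.57)²/(4 × 1.62 × 595) = 2.320; exp(−2.320) = 0.09827.
C = 0.001423 × 0.09827 = 0.000140 kg/m³.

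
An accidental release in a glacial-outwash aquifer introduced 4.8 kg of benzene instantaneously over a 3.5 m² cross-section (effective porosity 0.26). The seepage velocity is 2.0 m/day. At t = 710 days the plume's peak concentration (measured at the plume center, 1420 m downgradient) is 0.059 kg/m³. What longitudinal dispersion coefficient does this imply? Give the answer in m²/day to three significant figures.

At the plume center C_max = M/(n_e·A·√(4πDt)), so D = M²/(4πt·(n_e·A·C_max)²).
n_e·A·C_max = 0.26 × 3.5 × 0.059 = 0.05369 kg/m.
D = 4.8²/(4π × 710 × 0.05369²) = 0.896 m²/day.

0.896 m²/day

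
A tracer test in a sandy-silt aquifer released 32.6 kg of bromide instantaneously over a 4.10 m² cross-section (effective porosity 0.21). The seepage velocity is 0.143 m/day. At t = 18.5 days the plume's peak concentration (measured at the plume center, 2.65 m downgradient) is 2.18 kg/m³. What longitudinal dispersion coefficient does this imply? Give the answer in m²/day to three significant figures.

At the plume center C_max = M/(n_e·A·√(4πDt)), so D = M²/(4πt·(n_e·A·C_max)²).
n_e·A·C_max = 0.21 × 4.10 × 2.18 = 1.877 kg/m.
D = 32.6²/(4π × 18.5 × 1.877²) = 1.30 m²/day.

1.30 m²/day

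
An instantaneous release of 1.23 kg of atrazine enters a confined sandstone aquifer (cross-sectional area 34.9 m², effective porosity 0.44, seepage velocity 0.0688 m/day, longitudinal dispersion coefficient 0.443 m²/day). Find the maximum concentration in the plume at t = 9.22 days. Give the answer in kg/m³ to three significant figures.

The peak of an instantaneous 1D plume sits at x = vt; there the Gaussian factor is 1 and C_max = M/(n_e·A·√(4πDt)), where n_e·A is the pore area the mass is dissolved in.
√(4πDt) = √(4π × 0.443 × 9.22) = 7.164 m, so C_max = 1.23/(0.44 × 34.9 × 7.164) = 0.0112 kg/m³.

0.0112 kg/m³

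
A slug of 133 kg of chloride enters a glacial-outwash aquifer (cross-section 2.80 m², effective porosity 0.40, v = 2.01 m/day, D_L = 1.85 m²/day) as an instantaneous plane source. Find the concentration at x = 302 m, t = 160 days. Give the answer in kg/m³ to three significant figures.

1.41 kg/m³

For an instantaneous plane source, C(x,t) = M/(n_e·A·√(4πDt)) · exp(−(x−vt)²/(4Dt)), with n_e·A the pore (flow) area.
Plume center vt = 2.01 × 160 = 321.6 m, so the well at 302 m is 19.6 m upgradient of the peak.
√(4πDt) = 60.99 m, giving peak height M/(n_e·A·√(4πDt)) = 133/(0.40 × 2.80 × 60.99) = 1.947 kg/m³.
(x−vt)²/(4Dt) = (-19.6)²/(4 × 1.85 × 160) = 0.3245; exp(−0.3245) = 0.7229.
C = 1.947 × 0.7229 = 1.41 kg/m³.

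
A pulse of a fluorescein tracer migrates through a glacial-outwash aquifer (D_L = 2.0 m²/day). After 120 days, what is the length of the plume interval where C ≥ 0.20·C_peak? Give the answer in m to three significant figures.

The plume is Gaussian with σ = √(2Dt) = √(2 × 2.0 × 120) = 21.91 m.
C/C_peak = exp(−Δx²/(2σ²)) = 0.20 ⇒ Δx = σ·√(−2 ln 0.20) = 21.91 × 1.794 = 39.31 m.
Width = 2Δx = 78.6 m.

78.6 m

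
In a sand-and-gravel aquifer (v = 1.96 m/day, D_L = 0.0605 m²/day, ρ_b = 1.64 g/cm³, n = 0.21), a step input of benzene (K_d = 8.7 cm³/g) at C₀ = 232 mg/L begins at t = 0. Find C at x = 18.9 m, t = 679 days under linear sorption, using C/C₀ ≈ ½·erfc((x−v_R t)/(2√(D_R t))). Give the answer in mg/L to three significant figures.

149 mg/L

Retardation factor R = 1 + ρ_b·K_d/n = 1 + 1.64 × 8.7/0.21 = 68.94.
Sorption retards both mechanisms: v_R = v/R = 0.02843 m/day, D_R = D/R = 0.0008776 m²/day.
v_R·t = 0.02843 × 679 = 19.30397 m; 2√(D_R t) = 1.544 m; argument = (18.9 − 19.30397)/1.544 = -0.2616.
C = C₀ × ½·erfc(-0.2616) = 232 × 0.6443 = 149 mg/L.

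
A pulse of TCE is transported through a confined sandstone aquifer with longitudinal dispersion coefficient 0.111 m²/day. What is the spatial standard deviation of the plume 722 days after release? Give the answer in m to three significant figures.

12.7 m

Dispersive spreading gives a Gaussian with σ² = 2Dt; advection only shifts the center.
σ = √(2 × 0.111 × 722) = 12.7 m.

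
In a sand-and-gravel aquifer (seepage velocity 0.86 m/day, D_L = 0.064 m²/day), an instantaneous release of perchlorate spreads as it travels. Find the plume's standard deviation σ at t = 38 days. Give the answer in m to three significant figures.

2.21 m

Dispersive spreading gives a Gaussian with σ² = 2Dt; advection only shifts the center.
σ = √(2 × 0.064 × 38) = 2.21 m.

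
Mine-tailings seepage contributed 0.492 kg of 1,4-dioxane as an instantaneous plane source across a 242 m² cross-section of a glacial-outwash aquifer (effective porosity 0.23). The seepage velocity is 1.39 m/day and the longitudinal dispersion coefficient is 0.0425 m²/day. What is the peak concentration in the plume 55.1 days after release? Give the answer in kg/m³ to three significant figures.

0.00163 kg/m³

The peak of an instantaneous 1D plume sits at x = vt; there the Gaussian factor is 1 and C_max = M/(n_e·A·√(4πDt)), where n_e·A is the pore area the mass is dissolved in.
√(4πDt) = √(4π × 0.0425 × 55.1) = 5.425 m, so C_max = 0.492/(0.23 × 242 × 5.425) = 0.00163 kg/m³.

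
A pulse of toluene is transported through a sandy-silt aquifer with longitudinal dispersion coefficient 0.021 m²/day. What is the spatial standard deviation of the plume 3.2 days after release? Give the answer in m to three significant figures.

0.367 m

Dispersive spreading gives a Gaussian with σ² = 2Dt; advection only shifts the center.
σ = √(2 × 0.021 × 3.2) = 0.367 m.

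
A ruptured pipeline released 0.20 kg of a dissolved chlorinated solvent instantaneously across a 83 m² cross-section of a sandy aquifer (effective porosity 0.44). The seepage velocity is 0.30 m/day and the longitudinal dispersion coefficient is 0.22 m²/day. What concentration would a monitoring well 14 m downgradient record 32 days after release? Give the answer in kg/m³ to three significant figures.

0.000293 kg/m³

For an instantaneous plane source, C(x,t) = M/(n_e·A·√(4πDt)) · exp(−(x−vt)²/(4Dt)), with n_e·A the pore (flow) area.
Plume center vt = 0.30 × 32 = 9.6 m, so the well at 14 m is 4.4 m downgradient of the peak.
√(4πDt) = 9.406 m, giving peak height M/(n_e·A·√(4πDt)) = 0.20/(0.44 × 83 × 9.406) = 0.0005822 kg/m³.
(x−vt)²/(4Dt) = (4.4)²/(4 × 0.22 × 32) = 0.6875; exp(−0.6875) = 0.5028.
C = 0.0005822 × 0.5028 = 0.000293 kg/m³.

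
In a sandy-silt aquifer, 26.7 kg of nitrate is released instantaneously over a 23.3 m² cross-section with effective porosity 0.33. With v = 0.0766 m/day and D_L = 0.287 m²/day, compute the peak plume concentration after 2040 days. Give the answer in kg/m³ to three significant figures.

0.0405 kg/m³

The peak of an instantaneous 1D plume sits at x = vt; there the Gaussian factor is 1 and C_max = M/(n_e·A·√(4πDt)), where n_e·A is the pore area the mass is dissolved in.
√(4πDt) = √(4π × 0.287 × 2040) = 85.78 m, so C_max = 26.7/(0.33 × 23.3 × 85.78) = 0.0405 kg/m³.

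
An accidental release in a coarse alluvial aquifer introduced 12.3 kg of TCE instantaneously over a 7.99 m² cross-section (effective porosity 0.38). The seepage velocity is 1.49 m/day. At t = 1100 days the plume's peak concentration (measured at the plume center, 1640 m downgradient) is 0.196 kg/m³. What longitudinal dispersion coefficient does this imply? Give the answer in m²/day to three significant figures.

0.0309 m²/day

At the plume center C_max = M/(n_e·A·√(4πDt)), so D = M²/(4πt·(n_e·A·C_max)²).
n_e·A·C_max = 0.38 × 7.99 × 0.196 = 0.5951 kg/m.
D = 12.3²/(4π × 1100 × 0.5951²) = 0.0309 m²/day.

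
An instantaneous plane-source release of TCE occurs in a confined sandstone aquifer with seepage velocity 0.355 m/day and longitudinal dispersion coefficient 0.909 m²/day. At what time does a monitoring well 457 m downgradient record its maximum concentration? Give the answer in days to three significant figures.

For the 1D instantaneous-source solution, setting ∂C/∂t = 0 at fixed x gives v²t² + 2Dt − x² = 0, so t = (√(D² + v²x²) − D)/v².
√(D² + v²x²) = √(0.909² + 0.355² × 457²) = 162.2; v² = 0.126025.
t = (162.2 − 0.909)/0.126025 = 1280 days (vs. the pure-advection estimate x/v = 1290 d).

1280 days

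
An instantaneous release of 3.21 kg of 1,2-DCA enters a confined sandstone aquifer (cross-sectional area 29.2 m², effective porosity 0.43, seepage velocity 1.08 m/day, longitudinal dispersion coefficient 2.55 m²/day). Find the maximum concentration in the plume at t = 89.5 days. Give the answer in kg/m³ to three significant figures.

0.00477 kg/m³

The peak of an instantaneous 1D plume sits at x = vt; there the Gaussian factor is 1 and C_max = M/(n_e·A·√(4πDt)), where n_e·A is the pore area the mass is dissolved in.
√(4πDt) = √(4π × 2.55 × 89.5) = 53.55 m, so C_max = 3.21/(0.43 × 29.2 × 53.55) = 0.00477 kg/m³.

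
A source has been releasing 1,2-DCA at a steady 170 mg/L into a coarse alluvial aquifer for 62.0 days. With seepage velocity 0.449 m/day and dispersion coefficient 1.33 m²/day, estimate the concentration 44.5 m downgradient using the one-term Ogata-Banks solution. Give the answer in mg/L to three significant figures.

For a continuous step input, C/C₀ ≈ ½·erfc((x−vt)/(2√(Dt))).
vt = 0.449 × 62.0 = 27.838 m and 2√(Dt) = 2√(1.33 × 62.0) = 18.16 m.
Argument (x−vt)/(2√(Dt)) = (44.5 − 27.838)/18.16 = 0.9175; ½·erfc(0.9175) = 0.09722.
C = 170 × 0.09722 = 16.5 mg/L.

16.5 mg/L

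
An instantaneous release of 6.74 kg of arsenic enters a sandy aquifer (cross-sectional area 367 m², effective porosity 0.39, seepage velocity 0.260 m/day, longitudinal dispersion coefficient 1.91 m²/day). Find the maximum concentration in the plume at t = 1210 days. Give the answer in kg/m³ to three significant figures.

The peak of an instantaneous 1D plume sits at x = vt; there the Gaussian factor is 1 and C_max = M/(n_e·A·√(4πDt)), where n_e·A is the pore area the mass is dissolved in.
√(4πDt) = √(4π × 1.91 × 1210) = 170.4 m, so C_max = 6.74/(0.39 × 367 × 170.4) = 0.000276 kg/m³.

0.000276 kg/m³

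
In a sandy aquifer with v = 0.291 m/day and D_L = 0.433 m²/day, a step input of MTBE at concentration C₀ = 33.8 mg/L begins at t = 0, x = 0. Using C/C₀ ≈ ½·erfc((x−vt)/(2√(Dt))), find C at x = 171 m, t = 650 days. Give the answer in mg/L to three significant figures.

26.3 mg/L

For a continuous step input, C/C₀ ≈ ½·erfc((x−vt)/(2√(Dt))).
vt = 0.291 × 650 = 189.15 m and 2√(Dt) = 2√(0.433 × 650) = 33.55 m.
Argument (x−vt)/(2√(Dt)) = (171 − 189.15)/33.55 = -0.5410; ½·erfc(-0.5410) = 0.7779.
C = 33.8 × 0.7779 = 26.3 mg/L.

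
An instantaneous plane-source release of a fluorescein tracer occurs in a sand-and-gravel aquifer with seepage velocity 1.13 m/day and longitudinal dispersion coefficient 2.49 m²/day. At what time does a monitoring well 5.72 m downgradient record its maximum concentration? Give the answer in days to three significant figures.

3.47 days

For the 1D instantaneous-source solution, setting ∂C/∂t = 0 at fixed x gives v²t² + 2Dt − x² = 0, so t = (√(D² + v²x²) − D)/v².
√(D² + v²x²) = √(2.49² + 1.13² × 5.72²) = 6.927; v² = 1.2769.
t = (6.927 − 2.49)/1.2769 = 3.47 days (vs. the pure-advection estimate x/v = 5.06 d).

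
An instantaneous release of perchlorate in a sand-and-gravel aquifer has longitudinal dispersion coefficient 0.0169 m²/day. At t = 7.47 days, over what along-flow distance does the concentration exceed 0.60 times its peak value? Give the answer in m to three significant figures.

1.02 m

The plume is Gaussian with σ = √(2Dt) = √(2 × 0.0169 × 7.47) = 0.5025 m.
C/C_peak = exp(−Δx²/(2σ²)) = 0.60 ⇒ Δx = σ·√(−2 ln 0.60) = 0.5025 × 1.011 = 0.5080 m.
Width = 2Δx = 1.02 m.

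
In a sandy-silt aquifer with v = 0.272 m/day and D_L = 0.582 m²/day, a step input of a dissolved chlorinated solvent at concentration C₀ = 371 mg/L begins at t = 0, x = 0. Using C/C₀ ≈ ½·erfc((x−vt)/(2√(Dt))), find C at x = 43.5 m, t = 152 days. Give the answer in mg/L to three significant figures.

For a continuous step input, C/C₀ ≈ ½·erfc((x−vt)/(2√(Dt))).
vt = 0.272 × 152 = 41.344 m and 2√(Dt) = 2√(0.582 × 152) = 18.81 m.
Argument (x−vt)/(2√(Dt)) = (43.5 − 41.344)/18.81 = 0.1146; ½·erfc(0.1146) = 0.4356.
C = 371 × 0.4356 = 162 mg/L.

162 mg/L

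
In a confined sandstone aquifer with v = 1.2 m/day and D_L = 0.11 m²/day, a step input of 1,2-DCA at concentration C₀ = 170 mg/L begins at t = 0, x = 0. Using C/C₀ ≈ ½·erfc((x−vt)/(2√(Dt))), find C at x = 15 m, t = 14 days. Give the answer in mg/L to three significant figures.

For a continuous step input, C/C₀ ≈ ½·erfc((x−vt)/(2√(Dt))).
vt = 1.2 × 14 = 16.8 m and 2√(Dt) = 2√(0.11 × 14) = 2.482 m.
Argument (x−vt)/(2√(Dt)) = (15 − 16.8)/2.482 = -0.7252; ½·erfc(-0.7252) = 0.8475.
C = 170 × 0.8475 = 144 mg/L.

144 mg/L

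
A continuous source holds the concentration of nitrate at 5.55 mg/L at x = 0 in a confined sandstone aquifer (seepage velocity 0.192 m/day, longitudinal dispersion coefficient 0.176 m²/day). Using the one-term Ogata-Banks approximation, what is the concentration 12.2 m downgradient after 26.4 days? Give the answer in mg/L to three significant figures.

For a continuous step input, C/C₀ ≈ ½·erfc((x−vt)/(2√(Dt))).
vt = 0.192 × 26.4 = 5.0688 m and 2√(Dt) = 2√(0.176 × 26.4) = 4.311 m.
Argument (x−vt)/(2√(Dt)) = (12.2 − 5.0688)/4.311 = 1.654; ½·erfc(1.654) = 0.009665.
C = 5.55 × 0.009665 = 0.0536 mg/L.

0.0536 mg/L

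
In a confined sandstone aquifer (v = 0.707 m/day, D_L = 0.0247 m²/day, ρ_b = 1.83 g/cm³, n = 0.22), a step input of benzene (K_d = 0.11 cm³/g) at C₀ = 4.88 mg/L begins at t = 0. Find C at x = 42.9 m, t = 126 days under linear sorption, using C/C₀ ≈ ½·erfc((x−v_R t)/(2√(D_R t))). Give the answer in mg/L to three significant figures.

4.77 mg/L

Retardation factor R = 1 + ρ_b·K_d/n = 1 + 1.83 × 0.11/0.22 = 1.915.
Sorption retards both mechanisms: v_R = v/R = 0.3692 m/day, D_R = D/R = 0.01290 m²/day.
v_R·t = 0.3692 × 126 = 46.5192 m; 2√(D_R t) = 2.550 m; argument = (42.9 − 46.5192)/2.550 = -1.419.
C = C₀ × ½·erfc(-1.419) = 4.88 × 0.9776 = 4.77 mg/L.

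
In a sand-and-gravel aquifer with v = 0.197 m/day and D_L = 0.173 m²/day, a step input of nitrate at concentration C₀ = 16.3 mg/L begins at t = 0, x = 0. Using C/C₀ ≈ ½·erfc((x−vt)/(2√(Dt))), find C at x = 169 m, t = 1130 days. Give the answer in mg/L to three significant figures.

16.2 mg/L

For a continuous step input, C/C₀ ≈ ½·erfc((x−vt)/(2√(Dt))).
vt = 0.197 × 1130 = 222.61 m and 2√(Dt) = 2√(0.173 × 1130) = 27.96 m.
Argument (x−vt)/(2√(Dt)) = (169 − 222.61)/27.96 = -1.917; ½·erfc(-1.917) = 0.9966.
C = 16.3 × 0.9966 = 16.2 mg/L.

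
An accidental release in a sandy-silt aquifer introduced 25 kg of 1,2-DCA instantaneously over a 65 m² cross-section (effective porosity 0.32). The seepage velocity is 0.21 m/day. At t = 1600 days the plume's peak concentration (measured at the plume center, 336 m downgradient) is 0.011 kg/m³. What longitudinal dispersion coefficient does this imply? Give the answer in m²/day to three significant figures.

At the plume center C_max = M/(n_e·A·√(4πDt)), so D = M²/(4πt·(n_e·A·C_max)²).
n_e·A·C_max = 0.32 × 65 × 0.011 = 0.2288 kg/m.
D = 25²/(4π × 1600 × 0.2288²) = 0.594 m²/day.

0.594 m²/day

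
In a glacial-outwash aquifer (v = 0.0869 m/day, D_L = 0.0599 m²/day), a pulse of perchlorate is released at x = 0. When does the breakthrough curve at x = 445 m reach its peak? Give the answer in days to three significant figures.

For the 1D instantaneous-source solution, setting ∂C/∂t = 0 at fixed x gives v²t² + 2Dt − x² = 0, so t = (√(D² + v²x²) − D)/v².
√(D² + v²x²) = √(0.0599² + 0.0869² × 445²) = 38.67; v² = 0.00755161.
t = (38.67 − 0.0599)/0.00755161 = 5110 days (vs. the pure-advection estimate x/v = 5120 d).

5110 days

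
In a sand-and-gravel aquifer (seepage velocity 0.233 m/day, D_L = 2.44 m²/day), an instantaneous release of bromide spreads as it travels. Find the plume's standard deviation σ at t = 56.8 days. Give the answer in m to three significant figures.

Dispersive spreading gives a Gaussian with σ² = 2Dt; advection only shifts the center.
σ = √(2 × 2.44 × 56.8) = 16.6 m.

16.6 m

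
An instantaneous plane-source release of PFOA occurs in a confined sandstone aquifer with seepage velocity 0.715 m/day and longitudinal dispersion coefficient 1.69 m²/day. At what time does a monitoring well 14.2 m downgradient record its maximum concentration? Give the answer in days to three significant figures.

16.8 days

For the 1D instantaneous-source solution, setting ∂C/∂t = 0 at fixed x gives v²t² + 2Dt − x² = 0, so t = (√(D² + v²x²) − D)/v².
√(D² + v²x²) = √(1.69² + 0.715² × 14.2²) = 10.29; v² = 0.511225.
t = (10.29 − 1.69)/0.511225 = 16.8 days (vs. the pure-advection estimate x/v = 19.9 d).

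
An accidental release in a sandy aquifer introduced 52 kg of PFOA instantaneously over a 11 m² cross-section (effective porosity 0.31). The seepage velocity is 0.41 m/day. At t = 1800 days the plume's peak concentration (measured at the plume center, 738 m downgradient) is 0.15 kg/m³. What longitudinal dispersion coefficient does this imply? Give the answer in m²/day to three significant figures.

0.457 m²/day

At the plume center C_max = M/(n_e·A·√(4πDt)), so D = M²/(4πt·(n_e·A·C_max)²).
n_e·A·C_max = 0.31 × 11 × 0.15 = 0.5115 kg/m.
D = 52²/(4π × 1800 × 0.5115²) = 0.457 m²/day.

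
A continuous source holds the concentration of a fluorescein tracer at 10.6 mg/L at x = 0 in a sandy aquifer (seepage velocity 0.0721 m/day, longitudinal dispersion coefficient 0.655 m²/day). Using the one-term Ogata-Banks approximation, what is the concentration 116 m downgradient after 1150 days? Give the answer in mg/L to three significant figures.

2.09 mg/L

For a continuous step input, C/C₀ ≈ ½·erfc((x−vt)/(2√(Dt))).
vt = 0.0721 × 1150 = 82.915 m and 2√(Dt) = 2√(0.655 × 1150) = 54.89 m.
Argument (x−vt)/(2√(Dt)) = (116 − 82.915)/54.89 = 0.6028; ½·erfc(0.6028) = 0.1970.
C = 10.6 × 0.1970 = 2.09 mg/L.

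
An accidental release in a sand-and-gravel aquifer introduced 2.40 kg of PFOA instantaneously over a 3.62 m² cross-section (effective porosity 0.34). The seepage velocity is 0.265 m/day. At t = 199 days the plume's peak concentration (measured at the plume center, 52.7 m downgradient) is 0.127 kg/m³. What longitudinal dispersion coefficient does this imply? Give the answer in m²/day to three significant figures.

0.0943 m²/day

At the plume center C_max = M/(n_e·A·√(4πDt)), so D = M²/(4πt·(n_e·A·C_max)²).
n_e·A·C_max = 0.34 × 3.62 × 0.127 = 0.1563 kg/m.
D = 2.40²/(4π × 199 × 0.1563²) = 0.0943 m²/day.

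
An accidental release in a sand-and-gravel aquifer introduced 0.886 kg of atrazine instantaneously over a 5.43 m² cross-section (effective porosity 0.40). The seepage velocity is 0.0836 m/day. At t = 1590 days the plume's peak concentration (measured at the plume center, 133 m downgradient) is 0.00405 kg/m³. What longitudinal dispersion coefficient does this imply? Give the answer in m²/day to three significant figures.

0.508 m²/day

At the plume center C_max = M/(n_e·A·√(4πDt)), so D = M²/(4πt·(n_e·A·C_max)²).
n_e·A·C_max = 0.40 × 5.43 × 0.00405 = 0.008797 kg/m.
D = 0.886²/(4π × 1590 × 0.008797²) = 0.508 m²/day.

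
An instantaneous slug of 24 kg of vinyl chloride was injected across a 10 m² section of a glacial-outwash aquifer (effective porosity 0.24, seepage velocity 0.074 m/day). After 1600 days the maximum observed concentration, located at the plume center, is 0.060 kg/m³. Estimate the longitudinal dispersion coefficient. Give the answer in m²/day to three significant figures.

At the plume center C_max = M/(n_e·A·√(4πDt)), so D = M²/(4πt·(n_e·A·C_max)²).
n_e·A·C_max = 0.24 × 10 × 0.060 = 0.1440 kg/m.
D = 24²/(4π × 1600 × 0.1440²) = 1.38 m²/day.

1.38 m²/day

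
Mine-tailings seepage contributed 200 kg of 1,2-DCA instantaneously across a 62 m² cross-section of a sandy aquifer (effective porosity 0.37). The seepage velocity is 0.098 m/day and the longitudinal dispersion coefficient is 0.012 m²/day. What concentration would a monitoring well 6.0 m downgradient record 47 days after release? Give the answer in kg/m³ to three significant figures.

For an instantaneous plane source, C(x,t) = M/(n_e·A·√(4πDt)) · exp(−(x−vt)²/(4Dt)), with n_e·A the pore (flow) area.
Plume center vt = 0.098 × 47 = 4.606 m, so the well at 6.0 m is 1.394 m downgradient of the peak.
√(4πDt) = 2.662 m, giving peak height M/(n_e·A·√(4πDt)) = 200/(0.37 × 62 × 2.662) = 3.275 kg/m³.
(x−vt)²/(4Dt) = (1.394)²/(4 × 0.012 × 47) = 0.8614; exp(−0.8614) = 0.4226.
C = 3.275 × 0.4226 = 1.38 kg/m³.

1.38 kg/m³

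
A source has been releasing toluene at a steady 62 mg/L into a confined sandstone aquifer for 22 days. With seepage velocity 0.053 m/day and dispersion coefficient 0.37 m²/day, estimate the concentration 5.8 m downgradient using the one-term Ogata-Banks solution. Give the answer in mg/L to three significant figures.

For a continuous step input, C/C₀ ≈ ½·erfc((x−vt)/(2√(Dt))).
vt = 0.053 × 22 = 1.166 m and 2√(Dt) = 2√(0.37 × 22) = 5.706 m.
Argument (x−vt)/(2√(Dt)) = (5.8 − 1.166)/5.706 = 0.8121; ½·erfc(0.8121) = 0.1254.
C = 62 × 0.1254 = 7.77 mg/L.

7.77 mg/L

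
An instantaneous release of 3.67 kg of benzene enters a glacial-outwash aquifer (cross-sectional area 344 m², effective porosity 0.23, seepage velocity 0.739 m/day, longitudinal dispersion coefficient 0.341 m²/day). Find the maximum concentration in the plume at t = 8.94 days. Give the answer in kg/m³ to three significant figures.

0.00749 kg/m³

The peak of an instantaneous 1D plume sits at x = vt; there the Gaussian factor is 1 and C_max = M/(n_e·A·√(4πDt)), where n_e·A is the pore area the mass is dissolved in.
√(4πDt) = √(4π × 0.341 × 8.94) = 6.189 m, so C_max = 3.67/(0.23 × 344 × 6.189) = 0.00749 kg/m³.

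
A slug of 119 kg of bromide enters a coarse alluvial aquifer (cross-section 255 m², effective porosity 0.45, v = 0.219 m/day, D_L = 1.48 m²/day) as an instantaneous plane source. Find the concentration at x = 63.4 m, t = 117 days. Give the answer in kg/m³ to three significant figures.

For an instantaneous plane source, C(x,t) = M/(n_e·A·√(4πDt)) · exp(−(x−vt)²/(4Dt)), with n_e·A the pore (flow) area.
Plume center vt = 0.219 × 117 = 25.623 m, so the well at 63.4 m is 37.777 m downgradient of the peak.
√(4πDt) = 46.65 m, giving peak height M/(n_e·A·√(4πDt)) = 119/(0.45 × 255 × 46.65) = 0.02223 kg/m³.
(x−vt)²/(4Dt) = (37.777)²/(4 × 1.48 × 117) = 2.060; exp(−2.060) = 0.1275.
C = 0.02223 × 0.1275 = 0.00283 kg/m³.

0.00283 kg/m³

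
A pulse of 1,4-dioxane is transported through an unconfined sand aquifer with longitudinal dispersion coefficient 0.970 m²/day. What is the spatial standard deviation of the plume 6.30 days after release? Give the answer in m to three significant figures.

3.50 m

Dispersive spreading gives a Gaussian with σ² = 2Dt; advection only shifts the center.
σ = √(2 × 0.970 × 6.30) = 3.50 m.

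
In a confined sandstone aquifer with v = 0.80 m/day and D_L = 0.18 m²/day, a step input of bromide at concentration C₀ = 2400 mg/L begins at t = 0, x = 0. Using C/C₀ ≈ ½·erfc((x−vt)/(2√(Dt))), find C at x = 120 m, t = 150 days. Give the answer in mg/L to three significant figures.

For a continuous step input, C/C₀ ≈ ½·erfc((x−vt)/(2√(Dt))).
vt = 0.80 × 150 = 120 m and 2√(Dt) = 2√(0.18 × 150) = 10.39 m.
Argument (x−vt)/(2√(Dt)) = (120 − 120)/10.39 = 0; ½·erfc(0) = 0.5000.
C = 2400 × 0.5000 = 1200 mg/L.

1200 mg/L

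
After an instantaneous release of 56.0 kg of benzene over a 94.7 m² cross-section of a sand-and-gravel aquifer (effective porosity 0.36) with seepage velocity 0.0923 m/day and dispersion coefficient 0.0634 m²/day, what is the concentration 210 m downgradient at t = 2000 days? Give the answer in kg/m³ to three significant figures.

0.0115 kg/m³

For an instantaneous plane source, C(x,t) = M/(n_e·A·√(4πDt)) · exp(−(x−vt)²/(4Dt)), with n_e·A the pore (flow) area.
Plume center vt = 0.0923 × 2000 = 184.6 m, so the well at 210 m is 25.4 m downgradient of the peak.
√(4πDt) = 39.92 m, giving peak height M/(n_e·A·√(4πDt)) = 56.0/(0.36 × 94.7 × 39.92) = 0.04115 kg/m³.
(x−vt)²/(4Dt) = (25.4)²/(4 × 0.0634 × 2000) = 1.272; exp(−1.272) = 0.2803.
C = 0.04115 × 0.2803 = 0.0115 kg/m³.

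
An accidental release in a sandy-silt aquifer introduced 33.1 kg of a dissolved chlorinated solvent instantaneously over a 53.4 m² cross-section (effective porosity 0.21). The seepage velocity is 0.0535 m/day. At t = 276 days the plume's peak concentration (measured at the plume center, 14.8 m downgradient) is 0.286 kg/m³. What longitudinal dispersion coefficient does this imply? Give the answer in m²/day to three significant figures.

At the plume center C_max = M/(n_e·A·√(4πDt)), so D = M²/(4πt·(n_e·A·C_max)²).
n_e·A·C_max = 0.21 × 53.4 × 0.286 = 3.207 kg/m.
D = 33.1²/(4π × 276 × 3.207²) = 0.0307 m²/day.

0.0307 m²/day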